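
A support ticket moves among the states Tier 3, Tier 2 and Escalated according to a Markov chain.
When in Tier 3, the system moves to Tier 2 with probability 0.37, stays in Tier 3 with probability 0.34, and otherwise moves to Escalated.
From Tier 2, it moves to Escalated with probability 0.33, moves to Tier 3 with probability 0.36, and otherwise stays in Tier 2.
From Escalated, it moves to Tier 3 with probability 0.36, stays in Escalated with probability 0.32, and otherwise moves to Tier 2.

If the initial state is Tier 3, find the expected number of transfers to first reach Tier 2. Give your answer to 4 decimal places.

Let t(s) be the expected number of transfers to first reach Tier 2 from state s, with t(Tier 2) = 0. Conditioning on the first transfer:
t(Tier 3) = 1 + 0.34·t(Tier 3) + 0.29·t(Escalated)
t(Escalated) = 1 + 0.36·t(Tier 3) + 0.32·t(Escalated)
Solving: t(Tier 3) = 2.8165, t(Escalated) = 2.9617.
Expected transfers from Tier 3 to Tier 2: 2.8165.

2.8165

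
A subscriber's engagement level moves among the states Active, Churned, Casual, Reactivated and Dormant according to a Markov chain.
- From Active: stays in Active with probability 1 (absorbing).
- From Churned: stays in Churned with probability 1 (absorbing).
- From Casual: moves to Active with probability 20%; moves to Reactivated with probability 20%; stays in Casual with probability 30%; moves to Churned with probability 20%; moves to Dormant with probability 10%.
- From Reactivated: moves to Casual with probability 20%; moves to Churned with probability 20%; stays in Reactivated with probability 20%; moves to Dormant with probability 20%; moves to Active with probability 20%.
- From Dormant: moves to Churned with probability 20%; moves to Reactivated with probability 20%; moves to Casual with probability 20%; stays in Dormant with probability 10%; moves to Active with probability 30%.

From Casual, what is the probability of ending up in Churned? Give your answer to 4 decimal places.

0.4854

Let h(s) be the probability of absorption at Churned starting from transient state s. Then h(Churned) = 1 and h(Active) = 0. By first-step analysis:
h(Casual) = 0.2·0 + 0.2·1 + 0.3·h(Casual) + 0.2·h(Reactivated) + 0.1·h(Dormant)
h(Reactivated) = 0.2·0 + 0.2·1 + 0.2·h(Casual) + 0.2·h(Reactivated) + 0.2·h(Dormant)
h(Dormant) = 0.3·0 + 0.2·1 + 0.2·h(Casual) + 0.2·h(Reactivated) + 0.1·h(Dormant)
Solving: h(Casual) = 0.4854, h(Reactivated) = 0.4806, h(Dormant) = 0.4369.
Starting from Casual, the probability is 0.4854.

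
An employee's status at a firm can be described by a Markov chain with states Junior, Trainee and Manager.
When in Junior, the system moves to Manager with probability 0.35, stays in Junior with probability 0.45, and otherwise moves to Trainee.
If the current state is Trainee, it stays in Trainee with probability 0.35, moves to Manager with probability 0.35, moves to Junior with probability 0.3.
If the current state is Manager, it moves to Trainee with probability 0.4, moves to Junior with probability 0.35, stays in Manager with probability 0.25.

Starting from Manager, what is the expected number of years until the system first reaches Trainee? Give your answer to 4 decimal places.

3.1034

Let t(s) be the expected number of years to first reach Trainee from state s, with t(Trainee) = 0. Conditioning on the first year:
t(Junior) = 1 + 0.45·t(Junior) + 0.35·t(Manager)
t(Manager) = 1 + 0.35·t(Junior) + 0.25·t(Manager)
Solving: t(Junior) = 3.7931, t(Manager) = 3.1034.
Expected years from Manager to Trainee: 3.1034.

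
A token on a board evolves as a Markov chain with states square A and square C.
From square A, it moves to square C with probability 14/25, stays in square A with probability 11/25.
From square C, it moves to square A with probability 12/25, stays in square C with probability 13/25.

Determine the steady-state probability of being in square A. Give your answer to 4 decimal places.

Let the stationary distribution be π with π = πP and π_1 + π_2 = 1.
π_1 = 0.44·π_1 + 0.48·π_2
Solving with the normalization constraint gives π = (0.4615, 0.5385).
So the stationary probability of square A is 0.4615.

0.4615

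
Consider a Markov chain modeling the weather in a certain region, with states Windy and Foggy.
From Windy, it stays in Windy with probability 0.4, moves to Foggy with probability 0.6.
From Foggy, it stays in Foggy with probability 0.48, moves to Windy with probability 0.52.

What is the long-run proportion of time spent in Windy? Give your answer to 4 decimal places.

0.4643

Let the stationary distribution be π with π = πP and π_1 + π_2 = 1.
π_1 = 0.4·π_1 + 0.52·π_2
Solving with the normalization constraint gives π = (0.4643, 0.5357).
So the stationary probability of Windy is 0.4643.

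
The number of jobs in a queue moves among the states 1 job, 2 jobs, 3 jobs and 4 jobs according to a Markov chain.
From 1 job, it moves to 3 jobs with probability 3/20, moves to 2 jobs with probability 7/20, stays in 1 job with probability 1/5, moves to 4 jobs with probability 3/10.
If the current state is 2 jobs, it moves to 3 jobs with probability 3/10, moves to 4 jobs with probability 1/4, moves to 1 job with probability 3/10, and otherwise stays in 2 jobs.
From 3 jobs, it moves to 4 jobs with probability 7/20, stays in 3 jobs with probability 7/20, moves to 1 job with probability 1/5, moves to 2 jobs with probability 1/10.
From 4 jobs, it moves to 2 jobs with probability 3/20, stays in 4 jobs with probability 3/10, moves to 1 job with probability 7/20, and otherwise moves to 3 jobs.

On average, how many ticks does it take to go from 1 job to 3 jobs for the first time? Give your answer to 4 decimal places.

4.9765

Let t(s) be the expected number of ticks to first reach 3 jobs from state s, with t(3 jobs) = 0. Conditioning on the first tick:
t(1 job) = 1 + 0.2·t(1 job) + 0.35·t(2 jobs) + 0.3·t(4 jobs)
t(2 jobs) = 1 + 0.3·t(1 job) + 0.15·t(2 jobs) + 0.25·t(4 jobs)
t(4 jobs) = 1 + 0.35·t(1 job) + 0.15·t(2 jobs) + 0.3·t(4 jobs)
Solving: t(1 job) = 4.9765, t(2 jobs) = 4.3596, t(4 jobs) = 4.8510.
Expected ticks from 1 job to 3 jobs: 4.9765.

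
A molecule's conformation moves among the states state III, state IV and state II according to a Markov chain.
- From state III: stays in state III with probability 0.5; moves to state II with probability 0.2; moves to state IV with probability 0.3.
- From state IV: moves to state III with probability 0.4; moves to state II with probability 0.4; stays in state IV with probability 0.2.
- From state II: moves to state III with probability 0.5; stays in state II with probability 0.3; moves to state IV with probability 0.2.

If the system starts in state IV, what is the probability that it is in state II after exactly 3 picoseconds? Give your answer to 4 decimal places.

0.2760

Propagate the distribution vector 3 picoseconds from state IV.
After 0 picoseconds: (0.0000, 1.0000, 0.0000)
After 1 picosecond: (0.4000, 0.2000, 0.4000)
After 2 picoseconds: (0.4800, 0.2400, 0.2800)
After 3 picoseconds: (0.4760, 0.2480, 0.2760)
P(in state II after 3 picoseconds) = 0.2760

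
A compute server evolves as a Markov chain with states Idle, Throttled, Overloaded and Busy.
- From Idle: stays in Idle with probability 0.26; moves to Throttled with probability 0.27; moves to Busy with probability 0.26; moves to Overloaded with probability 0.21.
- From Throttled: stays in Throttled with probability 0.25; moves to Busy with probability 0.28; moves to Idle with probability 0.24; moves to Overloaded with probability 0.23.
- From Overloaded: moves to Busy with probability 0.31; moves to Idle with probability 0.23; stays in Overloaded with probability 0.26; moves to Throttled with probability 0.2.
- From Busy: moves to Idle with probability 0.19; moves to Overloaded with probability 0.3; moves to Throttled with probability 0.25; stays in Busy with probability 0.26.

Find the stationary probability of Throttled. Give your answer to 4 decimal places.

Let the stationary distribution be π with π = πP and π_1 + π_2 + π_3 + π_4 = 1.
π_1 = 0.26·π_1 + 0.24·π_2 + 0.23·π_3 + 0.19·π_4
π_2 = 0.27·π_1 + 0.25·π_2 + 0.2·π_3 + 0.25·π_4
π_3 = 0.21·π_1 + 0.23·π_2 + 0.26·π_3 + 0.3·π_4
Solving with the normalization constraint gives π = (0.2282, 0.2419, 0.2524, 0.2775).
So the stationary probability of Throttled is 0.2419.

0.2419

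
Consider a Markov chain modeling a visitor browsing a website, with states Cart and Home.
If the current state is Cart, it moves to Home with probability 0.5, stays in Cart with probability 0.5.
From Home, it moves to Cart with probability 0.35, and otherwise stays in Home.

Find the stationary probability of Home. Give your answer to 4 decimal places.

Let the stationary distribution be π with π = πP and π_1 + π_2 = 1.
π_1 = 0.5·π_1 + 0.35·π_2
Solving with the normalization constraint gives π = (0.4118, 0.5882).
So the stationary probability of Home is 0.5882.

0.5882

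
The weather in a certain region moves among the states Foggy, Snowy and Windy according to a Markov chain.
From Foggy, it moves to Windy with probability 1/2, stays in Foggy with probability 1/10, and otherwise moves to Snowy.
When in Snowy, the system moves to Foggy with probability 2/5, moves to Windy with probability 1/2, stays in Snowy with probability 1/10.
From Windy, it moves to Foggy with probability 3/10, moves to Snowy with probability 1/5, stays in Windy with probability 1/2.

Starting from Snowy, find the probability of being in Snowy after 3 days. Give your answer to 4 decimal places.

0.2190

Propagate the distribution vector 3 days from Snowy.
After 0 days: (0.0000, 1.0000, 0.0000)
After 1 day: (0.4000, 0.1000, 0.5000)
After 2 days: (0.2300, 0.2700, 0.5000)
After 3 days: (0.2810, 0.2190, 0.5000)
P(in Snowy after 3 days) = 0.2190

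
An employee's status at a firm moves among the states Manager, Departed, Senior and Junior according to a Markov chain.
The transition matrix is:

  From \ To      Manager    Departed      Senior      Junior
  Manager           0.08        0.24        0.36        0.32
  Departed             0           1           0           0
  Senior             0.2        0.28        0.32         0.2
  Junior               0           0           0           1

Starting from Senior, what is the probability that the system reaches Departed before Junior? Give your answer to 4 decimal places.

0.5520

Let h(s) be the probability of absorption at Departed starting from transient state s. Then h(Departed) = 1 and h(Junior) = 0. By first-step analysis:
h(Manager) = 0.08·h(Manager) + 0.24·1 + 0.36·h(Senior) + 0.32·0
h(Senior) = 0.2·h(Manager) + 0.28·1 + 0.32·h(Senior) + 0.2·0
Solving: h(Manager) = 0.4769, h(Senior) = 0.5520.
Starting from Senior, the probability is 0.5520.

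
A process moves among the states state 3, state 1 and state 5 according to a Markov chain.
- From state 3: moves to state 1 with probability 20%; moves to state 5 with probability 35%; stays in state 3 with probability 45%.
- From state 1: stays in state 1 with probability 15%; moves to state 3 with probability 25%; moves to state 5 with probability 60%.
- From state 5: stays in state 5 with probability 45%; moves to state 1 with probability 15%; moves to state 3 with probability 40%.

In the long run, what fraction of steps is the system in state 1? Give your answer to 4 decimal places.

0.1697

Let the stationary distribution be π with π = πP and π_1 + π_2 + π_3 = 1.
π_1 = 0.45·π_1 + 0.25·π_2 + 0.4·π_3
π_2 = 0.2·π_1 + 0.15·π_2 + 0.15·π_3
Solving with the normalization constraint gives π = (0.3943, 0.1697, 0.4360).
So the stationary probability of state 1 is 0.1697.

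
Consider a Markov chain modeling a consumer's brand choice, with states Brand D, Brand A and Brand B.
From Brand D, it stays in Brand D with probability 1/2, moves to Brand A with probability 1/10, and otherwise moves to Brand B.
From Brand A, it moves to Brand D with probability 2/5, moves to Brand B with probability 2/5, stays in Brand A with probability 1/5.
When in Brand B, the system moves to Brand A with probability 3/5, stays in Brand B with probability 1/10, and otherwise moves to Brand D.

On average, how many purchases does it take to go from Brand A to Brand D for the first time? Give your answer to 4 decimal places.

2.7083

Let t(s) be the expected number of purchases to first reach Brand D from state s, with t(Brand D) = 0. Conditioning on the first purchase:
t(Brand A) = 1 + 0.2·t(Brand A) + 0.4·t(Brand B)
t(Brand B) = 1 + 0.6·t(Brand A) + 0.1·t(Brand B)
Solving: t(Brand A) = 2.7083, t(Brand B) = 2.9167.
Expected purchases from Brand A to Brand D: 2.7083.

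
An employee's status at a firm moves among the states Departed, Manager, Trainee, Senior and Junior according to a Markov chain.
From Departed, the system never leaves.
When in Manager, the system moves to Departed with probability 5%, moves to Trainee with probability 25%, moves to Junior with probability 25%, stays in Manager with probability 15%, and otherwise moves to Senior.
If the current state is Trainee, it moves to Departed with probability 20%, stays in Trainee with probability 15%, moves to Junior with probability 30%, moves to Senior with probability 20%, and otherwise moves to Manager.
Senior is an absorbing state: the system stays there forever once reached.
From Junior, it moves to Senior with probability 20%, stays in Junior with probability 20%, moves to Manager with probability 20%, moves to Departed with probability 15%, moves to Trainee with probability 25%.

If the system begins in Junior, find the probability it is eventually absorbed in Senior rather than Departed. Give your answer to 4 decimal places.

Let h(s) be the probability of absorption at Senior starting from transient state s. Then h(Senior) = 1 and h(Departed) = 0. By first-step analysis:
h(Manager) = 0.05·0 + 0.15·h(Manager) + 0.25·h(Trainee) + 0.3·1 + 0.25·h(Junior)
h(Trainee) = 0.2·0 + 0.15·h(Manager) + 0.15·h(Trainee) + 0.2·1 + 0.3·h(Junior)
h(Junior) = 0.15·0 + 0.2·h(Manager) + 0.25·h(Trainee) + 0.2·1 + 0.2·h(Junior)
Solving: h(Manager) = 0.6984, h(Trainee) = 0.5714, h(Junior) = 0.6032.
Starting from Junior, the probability is 0.6032.

0.6032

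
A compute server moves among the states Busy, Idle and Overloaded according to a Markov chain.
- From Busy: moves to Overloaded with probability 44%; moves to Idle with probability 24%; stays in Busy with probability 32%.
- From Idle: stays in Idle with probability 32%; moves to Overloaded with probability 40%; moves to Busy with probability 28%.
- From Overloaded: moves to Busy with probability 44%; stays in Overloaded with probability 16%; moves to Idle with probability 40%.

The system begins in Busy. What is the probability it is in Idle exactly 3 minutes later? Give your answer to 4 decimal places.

Propagate the distribution vector 3 minutes from Busy.
After 0 minutes: (1.0000, 0.0000, 0.0000)
After 1 minute: (0.3200, 0.2400, 0.4400)
After 2 minutes: (0.3632, 0.3296, 0.3072)
After 3 minutes: (0.3437, 0.3155, 0.3408)
P(in Idle after 3 minutes) = 0.3155

0.3155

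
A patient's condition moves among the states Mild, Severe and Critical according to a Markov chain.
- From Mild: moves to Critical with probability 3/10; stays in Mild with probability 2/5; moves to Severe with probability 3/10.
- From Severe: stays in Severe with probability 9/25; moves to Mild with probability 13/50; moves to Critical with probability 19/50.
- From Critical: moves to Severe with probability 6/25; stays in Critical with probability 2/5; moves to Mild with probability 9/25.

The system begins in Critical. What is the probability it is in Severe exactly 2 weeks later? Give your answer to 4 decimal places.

Sum over the intermediate state after 1 week:
P = P(Critical→Mild)·P(Mild→Severe) + P(Critical→Severe)·P(Severe→Severe) + P(Critical→Critical)·P(Critical→Severe)
  = 0.36×0.3 + 0.24×0.36 + 0.4×0.24
  = 0.1080 + 0.0864 + 0.0960 = 0.2904

0.2904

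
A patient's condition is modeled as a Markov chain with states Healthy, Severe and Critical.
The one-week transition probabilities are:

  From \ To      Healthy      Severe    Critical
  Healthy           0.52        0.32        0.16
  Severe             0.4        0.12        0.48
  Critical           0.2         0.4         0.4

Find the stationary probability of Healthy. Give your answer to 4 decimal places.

Let the stationary distribution be π with π = πP and π_1 + π_2 + π_3 = 1.
π_1 = 0.52·π_1 + 0.4·π_2 + 0.2·π_3
π_2 = 0.32·π_1 + 0.12·π_2 + 0.4·π_3
Solving with the normalization constraint gives π = (0.3791, 0.2888, 0.3321).
So the stationary probability of Healthy is 0.3791.

0.3791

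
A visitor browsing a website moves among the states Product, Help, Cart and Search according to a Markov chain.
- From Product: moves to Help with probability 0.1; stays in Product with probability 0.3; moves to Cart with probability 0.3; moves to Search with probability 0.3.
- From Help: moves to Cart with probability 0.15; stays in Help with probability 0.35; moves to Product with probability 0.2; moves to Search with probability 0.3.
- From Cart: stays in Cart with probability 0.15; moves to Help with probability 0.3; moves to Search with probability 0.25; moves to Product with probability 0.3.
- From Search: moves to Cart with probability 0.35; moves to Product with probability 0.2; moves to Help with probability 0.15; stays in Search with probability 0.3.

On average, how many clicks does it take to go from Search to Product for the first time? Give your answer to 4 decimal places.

Let t(s) be the expected number of clicks to first reach Product from state s, with t(Product) = 0. Conditioning on the first click:
t(Help) = 1 + 0.35·t(Help) + 0.15·t(Cart) + 0.3·t(Search)
t(Cart) = 1 + 0.3·t(Help) + 0.15·t(Cart) + 0.25·t(Search)
t(Search) = 1 + 0.15·t(Help) + 0.35·t(Cart) + 0.3·t(Search)
Solving: t(Help) = 4.5291, t(Cart) = 4.0807, t(Search) = 4.4395.
Expected clicks from Search to Product: 4.4395.

4.4395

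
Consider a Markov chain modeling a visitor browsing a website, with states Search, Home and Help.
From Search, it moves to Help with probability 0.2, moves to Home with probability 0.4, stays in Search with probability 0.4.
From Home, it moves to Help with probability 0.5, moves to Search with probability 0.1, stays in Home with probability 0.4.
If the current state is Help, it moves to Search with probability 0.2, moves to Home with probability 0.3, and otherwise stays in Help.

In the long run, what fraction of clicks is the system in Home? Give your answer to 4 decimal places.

0.3562

Let the stationary distribution be π with π = πP and π_1 + π_2 + π_3 = 1.
π_1 = 0.4·π_1 + 0.1·π_2 + 0.2·π_3
π_2 = 0.4·π_1 + 0.4·π_2 + 0.3·π_3
Solving with the normalization constraint gives π = (0.2055, 0.3562, 0.4384).
So the stationary probability of Home is 0.3562.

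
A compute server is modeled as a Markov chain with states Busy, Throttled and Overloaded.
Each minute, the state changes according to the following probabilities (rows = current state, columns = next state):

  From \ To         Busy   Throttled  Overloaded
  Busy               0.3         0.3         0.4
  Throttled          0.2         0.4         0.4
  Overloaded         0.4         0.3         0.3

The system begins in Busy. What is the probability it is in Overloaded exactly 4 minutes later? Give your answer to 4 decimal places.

0.3636

Propagate the distribution vector 4 minutes from Busy.
After 0 minutes: (1.0000, 0.0000, 0.0000)
After 1 minute: (0.3000, 0.3000, 0.4000)
After 2 minutes: (0.3100, 0.3300, 0.3600)
After 3 minutes: (0.3030, 0.3330, 0.3640)
After 4 minutes: (0.3031, 0.3333, 0.3636)
P(in Overloaded after 4 minutes) = 0.3636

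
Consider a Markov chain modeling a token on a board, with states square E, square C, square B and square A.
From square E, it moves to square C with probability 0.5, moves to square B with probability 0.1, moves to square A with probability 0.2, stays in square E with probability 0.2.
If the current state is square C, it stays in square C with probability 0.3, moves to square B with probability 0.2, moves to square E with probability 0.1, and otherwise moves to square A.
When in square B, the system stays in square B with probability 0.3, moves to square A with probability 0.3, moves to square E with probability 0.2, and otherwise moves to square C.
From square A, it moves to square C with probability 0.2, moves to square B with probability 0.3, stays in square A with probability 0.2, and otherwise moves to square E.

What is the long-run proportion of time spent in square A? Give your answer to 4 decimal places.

Let the stationary distribution be π with π = πP and π_1 + π_2 + π_3 + π_4 = 1.
π_1 = 0.2·π_1 + 0.1·π_2 + 0.2·π_3 + 0.3·π_4
π_2 = 0.5·π_1 + 0.3·π_2 + 0.2·π_3 + 0.2·π_4
π_3 = 0.1·π_1 + 0.2·π_2 + 0.3·π_3 + 0.3·π_4
Solving with the normalization constraint gives π = (0.1992, 0.2886, 0.2313, 0.2809).
So the stationary probability of square A is 0.2809.

0.2809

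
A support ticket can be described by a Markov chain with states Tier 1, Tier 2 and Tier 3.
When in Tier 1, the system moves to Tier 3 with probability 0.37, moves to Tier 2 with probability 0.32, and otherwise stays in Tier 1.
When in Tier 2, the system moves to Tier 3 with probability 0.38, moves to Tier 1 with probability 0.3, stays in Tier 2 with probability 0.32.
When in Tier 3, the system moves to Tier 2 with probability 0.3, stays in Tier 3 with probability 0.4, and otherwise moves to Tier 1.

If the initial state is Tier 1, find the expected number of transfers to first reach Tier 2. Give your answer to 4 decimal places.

Let t(s) be the expected number of transfers to first reach Tier 2 from state s, with t(Tier 2) = 0. Conditioning on the first transfer:
t(Tier 1) = 1 + 0.31·t(Tier 1) + 0.37·t(Tier 3)
t(Tier 3) = 1 + 0.3·t(Tier 1) + 0.4·t(Tier 3)
Solving: t(Tier 1) = 3.2013, t(Tier 3) = 3.2673.
Expected transfers from Tier 1 to Tier 2: 3.2013.

3.2013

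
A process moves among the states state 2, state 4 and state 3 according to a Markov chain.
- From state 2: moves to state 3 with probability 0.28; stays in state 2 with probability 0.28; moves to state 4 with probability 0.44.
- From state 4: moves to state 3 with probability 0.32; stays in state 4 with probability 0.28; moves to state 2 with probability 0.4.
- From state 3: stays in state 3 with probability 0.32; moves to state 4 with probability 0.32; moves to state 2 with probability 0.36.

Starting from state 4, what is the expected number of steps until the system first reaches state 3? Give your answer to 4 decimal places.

Let t(s) be the expected number of steps to first reach state 3 from state s, with t(state 3) = 0. Conditioning on the first step:
t(state 2) = 1 + 0.28·t(state 2) + 0.44·t(state 4)
t(state 4) = 1 + 0.4·t(state 2) + 0.28·t(state 4)
Solving: t(state 2) = 3.3879, t(state 4) = 3.2710.
Expected steps from state 4 to state 3: 3.2710.

3.2710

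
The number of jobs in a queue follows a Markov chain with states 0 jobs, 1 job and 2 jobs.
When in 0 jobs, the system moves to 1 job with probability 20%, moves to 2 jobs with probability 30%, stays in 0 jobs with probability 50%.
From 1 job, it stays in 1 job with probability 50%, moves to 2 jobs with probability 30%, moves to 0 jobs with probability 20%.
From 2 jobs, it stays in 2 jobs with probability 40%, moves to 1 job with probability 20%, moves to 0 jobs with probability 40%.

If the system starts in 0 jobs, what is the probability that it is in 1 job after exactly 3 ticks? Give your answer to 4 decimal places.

Propagate the distribution vector 3 ticks from 0 jobs.
After 0 ticks: (1.0000, 0.0000, 0.0000)
After 1 tick: (0.5000, 0.2000, 0.3000)
After 2 ticks: (0.4100, 0.2600, 0.3300)
After 3 ticks: (0.3890, 0.2780, 0.3330)
P(in 1 job after 3 ticks) = 0.2780

0.2780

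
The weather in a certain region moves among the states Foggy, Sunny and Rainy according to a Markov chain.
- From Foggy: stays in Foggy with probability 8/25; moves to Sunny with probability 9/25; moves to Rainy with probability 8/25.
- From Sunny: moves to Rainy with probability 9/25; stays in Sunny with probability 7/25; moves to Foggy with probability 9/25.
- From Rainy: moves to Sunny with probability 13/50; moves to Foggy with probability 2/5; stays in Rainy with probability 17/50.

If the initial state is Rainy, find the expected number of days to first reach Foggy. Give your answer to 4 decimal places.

2.5681

Let t(s) be the expected number of days to first reach Foggy from state s, with t(Foggy) = 0. Conditioning on the first day:
t(Sunny) = 1 + 0.28·t(Sunny) + 0.36·t(Rainy)
t(Rainy) = 1 + 0.26·t(Sunny) + 0.34·t(Rainy)
Solving: t(Sunny) = 2.6730, t(Rainy) = 2.5681.
Expected days from Rainy to Foggy: 2.5681.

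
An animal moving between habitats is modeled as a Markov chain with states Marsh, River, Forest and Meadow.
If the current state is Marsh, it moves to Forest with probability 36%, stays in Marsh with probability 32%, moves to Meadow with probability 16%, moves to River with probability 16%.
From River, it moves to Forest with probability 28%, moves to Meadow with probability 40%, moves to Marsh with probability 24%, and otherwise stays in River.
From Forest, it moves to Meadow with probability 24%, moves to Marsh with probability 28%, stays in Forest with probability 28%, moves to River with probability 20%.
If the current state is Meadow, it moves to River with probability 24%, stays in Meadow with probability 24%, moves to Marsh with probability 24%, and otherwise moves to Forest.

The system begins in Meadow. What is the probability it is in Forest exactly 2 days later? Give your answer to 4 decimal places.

Propagate the distribution vector 2 days from Meadow.
After 0 days: (0.0000, 0.0000, 0.0000, 1.0000)
After 1 day: (0.2400, 0.2400, 0.2800, 0.2400)
After 2 days: (0.2704, 0.1712, 0.2992, 0.2592)
P(in Forest after 2 days) = 0.2992

0.2992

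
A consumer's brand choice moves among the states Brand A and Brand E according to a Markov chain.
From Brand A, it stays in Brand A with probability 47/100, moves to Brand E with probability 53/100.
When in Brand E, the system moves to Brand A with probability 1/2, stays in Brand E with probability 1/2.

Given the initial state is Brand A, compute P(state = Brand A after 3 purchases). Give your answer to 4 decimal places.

Propagate the distribution vector 3 purchases from Brand A.
After 0 purchases: (1.0000, 0.0000)
After 1 purchase: (0.4700, 0.5300)
After 2 purchases: (0.4859, 0.5141)
After 3 purchases: (0.4854, 0.5146)
P(in Brand A after 3 purchases) = 0.4854

0.4854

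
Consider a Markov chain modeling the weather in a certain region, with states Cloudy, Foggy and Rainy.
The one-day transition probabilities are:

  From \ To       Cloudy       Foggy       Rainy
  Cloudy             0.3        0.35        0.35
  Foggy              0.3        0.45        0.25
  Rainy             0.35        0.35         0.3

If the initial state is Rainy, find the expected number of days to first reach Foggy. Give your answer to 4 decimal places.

Let t(s) be the expected number of days to first reach Foggy from state s, with t(Foggy) = 0. Conditioning on the first day:
t(Cloudy) = 1 + 0.3·t(Cloudy) + 0.35·t(Rainy)
t(Rainy) = 1 + 0.35·t(Cloudy) + 0.3·t(Rainy)
Solving: t(Cloudy) = 2.8571, t(Rainy) = 2.8571.
Expected days from Rainy to Foggy: 2.8571.

2.8571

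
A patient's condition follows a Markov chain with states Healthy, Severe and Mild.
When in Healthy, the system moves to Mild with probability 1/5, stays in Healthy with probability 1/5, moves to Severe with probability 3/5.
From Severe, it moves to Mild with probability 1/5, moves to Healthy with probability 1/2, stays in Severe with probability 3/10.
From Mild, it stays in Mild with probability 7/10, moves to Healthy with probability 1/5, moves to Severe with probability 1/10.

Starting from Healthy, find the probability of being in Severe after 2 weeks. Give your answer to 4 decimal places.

0.3200

Sum over the intermediate state after 1 week:
P = P(Healthy→Healthy)·P(Healthy→Severe) + P(Healthy→Severe)·P(Severe→Severe) + P(Healthy→Mild)·P(Mild→Severe)
  = 0.2×0.6 + 0.6×0.3 + 0.2×0.1
  = 0.1200 + 0.1800 + 0.0200 = 0.3200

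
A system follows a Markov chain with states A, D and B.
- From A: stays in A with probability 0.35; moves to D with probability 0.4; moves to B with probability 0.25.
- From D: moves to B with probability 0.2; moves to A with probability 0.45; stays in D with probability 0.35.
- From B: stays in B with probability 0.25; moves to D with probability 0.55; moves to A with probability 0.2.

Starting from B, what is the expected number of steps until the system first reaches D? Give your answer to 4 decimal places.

1.9429

Let t(s) be the expected number of steps to first reach D from state s, with t(D) = 0. Conditioning on the first step:
t(A) = 1 + 0.35·t(A) + 0.25·t(B)
t(B) = 1 + 0.2·t(A) + 0.25·t(B)
Solving: t(A) = 2.2857, t(B) = 1.9429.
Expected steps from B to D: 1.9429.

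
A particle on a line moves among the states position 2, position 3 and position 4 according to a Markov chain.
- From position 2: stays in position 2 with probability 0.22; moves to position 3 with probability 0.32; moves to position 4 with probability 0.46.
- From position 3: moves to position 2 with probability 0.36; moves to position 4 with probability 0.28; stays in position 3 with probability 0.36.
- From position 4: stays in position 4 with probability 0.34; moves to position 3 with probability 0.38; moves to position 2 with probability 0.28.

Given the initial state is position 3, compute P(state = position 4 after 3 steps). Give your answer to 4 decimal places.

0.3534

Propagate the distribution vector 3 steps from position 3.
After 0 steps: (0.0000, 1.0000, 0.0000)
After 1 step: (0.3600, 0.3600, 0.2800)
After 2 steps: (0.2872, 0.3512, 0.3616)
After 3 steps: (0.2909, 0.3557, 0.3534)
P(in position 4 after 3 steps) = 0.3534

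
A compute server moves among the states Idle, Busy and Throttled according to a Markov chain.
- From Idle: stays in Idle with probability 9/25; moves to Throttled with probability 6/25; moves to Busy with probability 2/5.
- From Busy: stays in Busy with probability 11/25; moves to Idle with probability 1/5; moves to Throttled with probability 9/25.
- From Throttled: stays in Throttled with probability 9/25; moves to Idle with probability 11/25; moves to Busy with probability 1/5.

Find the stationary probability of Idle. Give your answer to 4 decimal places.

Let the stationary distribution be π with π = πP and π_1 + π_2 + π_3 = 1.
π_1 = 0.36·π_1 + 0.2·π_2 + 0.44·π_3
π_2 = 0.4·π_1 + 0.44·π_2 + 0.2·π_3
Solving with the normalization constraint gives π = (0.3297, 0.3499, 0.3204).
So the stationary probability of Idle is 0.3297.

0.3297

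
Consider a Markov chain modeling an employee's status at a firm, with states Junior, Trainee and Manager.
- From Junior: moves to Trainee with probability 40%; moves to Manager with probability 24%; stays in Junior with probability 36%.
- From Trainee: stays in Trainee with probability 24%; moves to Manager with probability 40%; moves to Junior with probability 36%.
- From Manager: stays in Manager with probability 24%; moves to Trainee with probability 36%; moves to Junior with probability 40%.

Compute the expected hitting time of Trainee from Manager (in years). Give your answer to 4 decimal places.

2.6639

Let t(s) be the expected number of years to first reach Trainee from state s, with t(Trainee) = 0. Conditioning on the first year:
t(Junior) = 1 + 0.36·t(Junior) + 0.24·t(Manager)
t(Manager) = 1 + 0.4·t(Junior) + 0.24·t(Manager)
Solving: t(Junior) = 2.5615, t(Manager) = 2.6639.
Expected years from Manager to Trainee: 2.6639.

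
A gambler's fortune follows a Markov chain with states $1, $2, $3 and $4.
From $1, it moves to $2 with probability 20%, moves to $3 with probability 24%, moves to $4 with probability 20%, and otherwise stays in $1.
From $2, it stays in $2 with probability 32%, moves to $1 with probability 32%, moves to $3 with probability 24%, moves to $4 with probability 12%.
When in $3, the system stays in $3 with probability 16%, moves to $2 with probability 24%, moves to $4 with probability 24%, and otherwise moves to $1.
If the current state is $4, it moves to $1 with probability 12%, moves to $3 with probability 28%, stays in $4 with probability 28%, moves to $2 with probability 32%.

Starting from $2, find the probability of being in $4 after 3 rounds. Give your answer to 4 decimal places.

0.2035

Propagate the distribution vector 3 rounds from $2.
After 0 rounds: (0.0000, 1.0000, 0.0000, 0.0000)
After 1 round: (0.3200, 0.3200, 0.2400, 0.1200)
After 2 rounds: (0.3184, 0.2624, 0.2256, 0.1936)
After 3 rounds: (0.3030, 0.2637, 0.2297, 0.2035)
P(in $4 after 3 rounds) = 0.2035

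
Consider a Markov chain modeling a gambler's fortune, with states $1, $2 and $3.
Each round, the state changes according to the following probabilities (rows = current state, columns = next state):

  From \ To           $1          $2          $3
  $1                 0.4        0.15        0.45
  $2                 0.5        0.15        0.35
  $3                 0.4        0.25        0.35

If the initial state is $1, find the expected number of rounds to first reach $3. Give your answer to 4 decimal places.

Let t(s) be the expected number of rounds to first reach $3 from state s, with t($3) = 0. Conditioning on the first round:
t($1) = 1 + 0.4·t($1) + 0.15·t($2)
t($2) = 1 + 0.5·t($1) + 0.15·t($2)
Solving: t($1) = 2.2989, t($2) = 2.5287.
Expected rounds from $1 to $3: 2.2989.

2.2989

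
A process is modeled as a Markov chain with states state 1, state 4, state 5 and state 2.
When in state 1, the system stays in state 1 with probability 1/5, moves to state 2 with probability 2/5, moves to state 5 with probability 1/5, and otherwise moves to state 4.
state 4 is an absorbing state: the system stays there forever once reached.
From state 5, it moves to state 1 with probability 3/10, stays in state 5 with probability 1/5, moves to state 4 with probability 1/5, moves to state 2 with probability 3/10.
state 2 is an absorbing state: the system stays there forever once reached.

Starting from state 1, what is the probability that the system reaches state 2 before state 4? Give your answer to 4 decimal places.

Let h(s) be the probability of absorption at state 2 starting from transient state s. Then h(state 2) = 1 and h(state 4) = 0. By first-step analysis:
h(state 1) = 0.2·h(state 1) + 0.2·0 + 0.2·h(state 5) + 0.4·1
h(state 5) = 0.3·h(state 1) + 0.2·0 + 0.2·h(state 5) + 0.3·1
Solving: h(state 1) = 0.6552, h(state 5) = 0.6207.
Starting from state 1, the probability is 0.6552.

0.6552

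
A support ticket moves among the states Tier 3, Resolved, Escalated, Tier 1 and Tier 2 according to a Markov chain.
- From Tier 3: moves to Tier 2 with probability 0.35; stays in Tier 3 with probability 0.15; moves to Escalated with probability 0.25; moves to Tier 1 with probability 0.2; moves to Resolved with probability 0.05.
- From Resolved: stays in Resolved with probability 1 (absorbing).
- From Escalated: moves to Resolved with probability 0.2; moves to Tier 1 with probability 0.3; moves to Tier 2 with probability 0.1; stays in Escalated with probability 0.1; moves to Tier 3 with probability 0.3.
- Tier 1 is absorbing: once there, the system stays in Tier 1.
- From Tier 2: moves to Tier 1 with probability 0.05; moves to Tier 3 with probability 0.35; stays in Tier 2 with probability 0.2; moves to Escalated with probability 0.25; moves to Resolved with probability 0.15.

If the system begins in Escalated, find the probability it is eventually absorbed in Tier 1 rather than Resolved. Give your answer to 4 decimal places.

0.6012

Let h(s) be the probability of absorption at Tier 1 starting from transient state s. Then h(Tier 1) = 1 and h(Resolved) = 0. By first-step analysis:
h(Tier 3) = 0.15·h(Tier 3) + 0.05·0 + 0.25·h(Escalated) + 0.2·1 + 0.35·h(Tier 2)
h(Escalated) = 0.3·h(Tier 3) + 0.2·0 + 0.1·h(Escalated) + 0.3·1 + 0.1·h(Tier 2)
h(Tier 2) = 0.35·h(Tier 3) + 0.15·0 + 0.25·h(Escalated) + 0.05·1 + 0.2·h(Tier 2)
Solving: h(Tier 3) = 0.6284, h(Escalated) = 0.6012, h(Tier 2) = 0.5253.
Starting from Escalated, the probability is 0.6012.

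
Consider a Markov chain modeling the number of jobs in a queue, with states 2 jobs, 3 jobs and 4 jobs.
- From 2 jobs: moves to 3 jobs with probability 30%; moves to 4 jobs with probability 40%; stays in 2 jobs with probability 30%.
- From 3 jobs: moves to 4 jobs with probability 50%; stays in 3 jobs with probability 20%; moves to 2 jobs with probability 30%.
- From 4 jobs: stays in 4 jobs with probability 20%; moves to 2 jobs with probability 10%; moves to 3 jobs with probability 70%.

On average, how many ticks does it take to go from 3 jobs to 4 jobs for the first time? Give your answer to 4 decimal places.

Let t(s) be the expected number of ticks to first reach 4 jobs from state s, with t(4 jobs) = 0. Conditioning on the first tick:
t(2 jobs) = 1 + 0.3·t(2 jobs) + 0.3·t(3 jobs)
t(3 jobs) = 1 + 0.3·t(2 jobs) + 0.2·t(3 jobs)
Solving: t(2 jobs) = 2.3404, t(3 jobs) = 2.1277.
Expected ticks from 3 jobs to 4 jobs: 2.1277.

2.1277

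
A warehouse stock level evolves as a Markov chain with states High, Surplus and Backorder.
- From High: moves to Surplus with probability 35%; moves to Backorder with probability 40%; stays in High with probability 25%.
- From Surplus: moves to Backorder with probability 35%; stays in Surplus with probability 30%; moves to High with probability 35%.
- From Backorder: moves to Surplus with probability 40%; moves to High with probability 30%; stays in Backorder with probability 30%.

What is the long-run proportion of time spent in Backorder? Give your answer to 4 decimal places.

0.3477

Let the stationary distribution be π with π = πP and π_1 + π_2 + π_3 = 1.
π_1 = 0.25·π_1 + 0.35·π_2 + 0.3·π_3
π_2 = 0.35·π_1 + 0.3·π_2 + 0.4·π_3
Solving with the normalization constraint gives π = (0.3024, 0.3499, 0.3477).
So the stationary probability of Backorder is 0.3477.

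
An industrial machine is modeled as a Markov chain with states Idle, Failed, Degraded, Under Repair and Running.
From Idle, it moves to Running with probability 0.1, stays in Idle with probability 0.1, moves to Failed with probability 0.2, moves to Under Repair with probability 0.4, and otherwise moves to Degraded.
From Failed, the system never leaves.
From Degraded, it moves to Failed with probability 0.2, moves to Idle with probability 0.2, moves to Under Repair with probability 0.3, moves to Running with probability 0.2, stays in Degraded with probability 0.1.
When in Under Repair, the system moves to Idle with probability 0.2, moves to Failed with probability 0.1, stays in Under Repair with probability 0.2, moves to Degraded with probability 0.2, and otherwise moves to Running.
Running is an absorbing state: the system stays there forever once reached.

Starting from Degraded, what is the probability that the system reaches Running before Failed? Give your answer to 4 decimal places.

0.5519

Let h(s) be the probability of absorption at Running starting from transient state s. Then h(Running) = 1 and h(Failed) = 0. By first-step analysis:
h(Idle) = 0.1·h(Idle) + 0.2·0 + 0.2·h(Degraded) + 0.4·h(Under Repair) + 0.1·1
h(Degraded) = 0.2·h(Idle) + 0.2·0 + 0.1·h(Degraded) + 0.3·h(Under Repair) + 0.2·1
h(Under Repair) = 0.2·h(Idle) + 0.1·0 + 0.2·h(Degraded) + 0.2·h(Under Repair) + 0.3·1
Solving: h(Idle) = 0.5195, h(Degraded) = 0.5519, h(Under Repair) = 0.6429.
Starting from Degraded, the probability is 0.5519.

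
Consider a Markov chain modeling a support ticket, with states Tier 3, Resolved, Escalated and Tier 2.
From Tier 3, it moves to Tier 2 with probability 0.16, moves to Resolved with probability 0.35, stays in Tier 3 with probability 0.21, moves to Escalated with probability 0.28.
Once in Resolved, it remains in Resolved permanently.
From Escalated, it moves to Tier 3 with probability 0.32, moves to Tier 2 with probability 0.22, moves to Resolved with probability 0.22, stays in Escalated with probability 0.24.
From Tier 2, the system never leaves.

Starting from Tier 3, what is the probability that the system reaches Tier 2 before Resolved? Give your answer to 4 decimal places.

Let h(s) be the probability of absorption at Tier 2 starting from transient state s. Then h(Tier 2) = 1 and h(Resolved) = 0. By first-step analysis:
h(Tier 3) = 0.21·h(Tier 3) + 0.35·0 + 0.28·h(Escalated) + 0.16·1
h(Escalated) = 0.32·h(Tier 3) + 0.22·0 + 0.24·h(Escalated) + 0.22·1
Solving: h(Tier 3) = 0.3587, h(Escalated) = 0.4405.
Starting from Tier 3, the probability is 0.3587.

0.3587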